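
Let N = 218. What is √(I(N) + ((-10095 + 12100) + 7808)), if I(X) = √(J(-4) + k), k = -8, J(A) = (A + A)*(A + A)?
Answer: √(9813 + 2*√14) ≈ 99.098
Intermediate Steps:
J(A) = 4*A² (J(A) = (2*A)*(2*A) = 4*A²)
I(X) = 2*√14 (I(X) = √(4*(-4)² - 8) = √(4*16 - 8) = √(64 - 8) = √56 = 2*√14)
√(I(N) + ((-10095 + 12100) + 7808)) = √(2*√14 + ((-10095 + 12100) + 7808)) = √(2*√14 + (2005 + 7808)) = √(2*√14 + 9813) = √(9813 + 2*√14)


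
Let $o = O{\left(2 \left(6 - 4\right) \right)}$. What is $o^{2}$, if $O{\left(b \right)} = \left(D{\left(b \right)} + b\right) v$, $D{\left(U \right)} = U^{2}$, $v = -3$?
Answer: $3600$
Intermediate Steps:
$O{\left(b \right)} = - 3 b - 3 b^{2}$ ($O{\left(b \right)} = \left(b^{2} + b\right) \left(-3\right) = \left(b + b^{2}\right) \left(-3\right) = - 3 b - 3 b^{2}$)
$o = -60$ ($o = 3 \cdot 2 \left(6 - 4\right) \left(-1 - 2 \left(6 - 4\right)\right) = 3 \cdot 2 \cdot 2 \left(-1 - 2 \cdot 2\right) = 3 \cdot 4 \left(-1 - 4\right) = 3 \cdot 4 \left(-5\right) = -60$)
$o^{2} = \left(-60\right)^{2} = 3600$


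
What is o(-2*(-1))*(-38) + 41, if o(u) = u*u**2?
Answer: -263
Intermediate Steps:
o(u) = u**3
o(-2*(-1))*(-38) + 41 = (-2*(-1))**3*(-38) + 41 = 2**3*(-38) + 41 = 8*(-38) + 41 = -304 + 41 = -263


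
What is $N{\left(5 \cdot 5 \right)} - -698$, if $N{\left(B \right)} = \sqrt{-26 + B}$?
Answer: $698 + i \approx 698.0 + 1.0 i$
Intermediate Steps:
$N{\left(5 \cdot 5 \right)} - -698 = \sqrt{-26 + 5 \cdot 5} - -698 = \sqrt{-26 + 25} + 698 = \sqrt{-1} + 698 = i + 698 = 698 + i$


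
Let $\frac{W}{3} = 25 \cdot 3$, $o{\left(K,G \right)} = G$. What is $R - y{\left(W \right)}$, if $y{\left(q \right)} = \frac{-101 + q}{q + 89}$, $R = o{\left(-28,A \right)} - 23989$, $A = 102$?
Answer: $- \frac{3750321}{157} \approx -23887.0$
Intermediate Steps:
$W = 225$ ($W = 3 \cdot 25 \cdot 3 = 3 \cdot 75 = 225$)
$R = -23887$ ($R = 102 - 23989 = -23887$)
$y{\left(q \right)} = \frac{-101 + q}{89 + q}$
$R - y{\left(W \right)} = -23887 - \frac{-101 + 225}{89 + 225} = -23887 - \frac{1}{314} \cdot 124 = -23887 - \frac{62}{157} = - \frac{3750321}{157}$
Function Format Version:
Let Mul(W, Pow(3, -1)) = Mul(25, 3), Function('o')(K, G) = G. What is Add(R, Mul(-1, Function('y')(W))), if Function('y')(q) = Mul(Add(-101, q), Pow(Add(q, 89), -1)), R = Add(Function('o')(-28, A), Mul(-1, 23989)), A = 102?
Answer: Rational(-3750321, 157) ≈ -23887.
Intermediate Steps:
W = 225 (W = Mul(3, Mul(25, 3)) = Mul(3, 75) = 225)
R = -23887 (R = Add(102, Mul(-1, 23989)) = Add(102, -23989) = -23887)
Function('y')(q) = Mul(Pow(Add(89, q), -1), Add(-101, q)) (Function('y')(q) = Mul(Add(-101, q), Pow(Add(89, q), -1)) = Mul(Pow(Add(89, q), -1), Add(-101, q)))
Add(R, Mul(-1, Function('y')(W))) = Add(-23887, Mul(-1, Mul(Pow(Add(89, 225), -1), Add(-101, 225)))) = Add(-23887, Mul(-1, Mul(Pow(314, -1), 124))) = Add(-23887, Mul(-1, Mul(Rational(1, 314), 124))) = Add(-23887, Mul(-1, Rational(62, 157))) = Add(-23887, Rational(-62, 157)) = Rational(-3750321, 157)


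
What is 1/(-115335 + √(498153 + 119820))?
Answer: -38445/4433848084 - √617973/13301544252 ≈ -8.7299e-6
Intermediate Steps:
1/(-115335 + √(498153 + 119820)) = 1/(-115335 + √617973)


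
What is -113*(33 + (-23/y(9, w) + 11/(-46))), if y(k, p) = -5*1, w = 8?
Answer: -971009/230 ≈ -4221.8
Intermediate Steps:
y(k, p) = -5
-113*(33 + (-23/y(9, w) + 11/(-46))) = -113*(33 + (-23/(-5) + 11/(-46))) = -113*(33 + (-23*(-1/5) + 11*(-1/46))) = -113*(33 + (23/5 - 11/46)) = -113*(33 + 1003/230) = -113*8593/230 = -971009/230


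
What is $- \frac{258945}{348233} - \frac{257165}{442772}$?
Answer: $- \frac{204206934985}{154187821876} \approx -1.3244$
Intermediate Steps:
$- \frac{258945}{348233} - \frac{257165}{442772} = - \frac{204206934985}{154187821876}$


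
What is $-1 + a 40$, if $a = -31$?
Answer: $-1241$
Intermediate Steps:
$-1 + a 40 = -1 - 1240 = -1241$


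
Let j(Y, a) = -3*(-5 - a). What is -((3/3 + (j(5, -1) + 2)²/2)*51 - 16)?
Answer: -5033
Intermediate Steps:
j(Y, a) = 15 + 3*a
-((3/3 + (j(5, -1) + 2)²/2)*51 - 16) = -((3/3 + ((15 + 3*(-1)) + 2)²/2)*51 - 16) = -((3*(⅓) + ((15 - 3) + 2)²*(½))*51 - 16) = -((1 + (12 + 2)²*(½))*51 - 16) = -((1 + 14²*(½))*51 - 16) = -((1 + 196*(½))*51 - 16) = -((1 + 98)*51 - 16) = -(99*51 - 16) = -(5049 - 16) = -1*5033 = -5033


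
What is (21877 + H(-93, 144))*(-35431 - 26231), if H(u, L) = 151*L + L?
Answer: -2698637430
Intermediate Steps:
H(u, L) = 152*L
(21877 + H(-93, 144))*(-35431 - 26231) = (21877 + 152*144)*(-35431 - 26231) = (21877 + 21888)*(-61662) = 43765*(-61662) = -2698637430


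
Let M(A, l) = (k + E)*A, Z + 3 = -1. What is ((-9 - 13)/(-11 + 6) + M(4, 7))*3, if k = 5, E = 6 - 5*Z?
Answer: 1926/5 ≈ 385.20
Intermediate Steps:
Z = -4 (Z = -3 - 1 = -4)
E = 26 (E = 6 - 5*(-4) = 6 + 20 = 26)
M(A, l) = 31*A (M(A, l) = (5 + 26)*A = 31*A)
((-9 - 13)/(-11 + 6) + M(4, 7))*3 = ((-9 - 13)/(-11 + 6) + 31*4)*3 = (-22/(-5) + 124)*3 = (-22*(-⅕) + 124)*3 = (22/5 + 124)*3 = (642/5)*3 = 1926/5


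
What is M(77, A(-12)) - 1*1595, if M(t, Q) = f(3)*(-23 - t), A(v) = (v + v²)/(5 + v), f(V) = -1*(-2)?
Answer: -1795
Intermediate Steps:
f(V) = 2
A(v) = (v + v²)/(5 + v)
M(t, Q) = -46 - 2*t (M(t, Q) = 2*(-23 - t) = -46 - 2*t)
M(77, A(-12)) - 1*1595 = (-46 - 2*77) - 1*1595 = (-46 - 154) - 1595 = -200 - 1595 = -1795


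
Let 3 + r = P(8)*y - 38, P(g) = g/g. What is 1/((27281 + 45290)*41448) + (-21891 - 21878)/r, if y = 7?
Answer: 65826886691693/51134687736 ≈ 1287.3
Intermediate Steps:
P(g) = 1
r = -34 (r = -3 + (1*7 - 38) = -3 + (7 - 38) = -3 - 31 = -34)
1/((27281 + 45290)*41448) + (-21891 - 21878)/r = 1/((27281 + 45290)*41448) + (-21891 - 21878)/(-34) = (1/41448)/72571 - 43769*(-1/34) = (1/72571)*(1/41448) + 43769/34 = 1/3007922808 + 43769/34 = 65826886691693/51134687736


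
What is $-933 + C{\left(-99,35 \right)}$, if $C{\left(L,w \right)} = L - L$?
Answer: $-933$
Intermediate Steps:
$C{\left(L,w \right)} = 0$
$-933 + C{\left(-99,35 \right)} = -933 + 0 = -933$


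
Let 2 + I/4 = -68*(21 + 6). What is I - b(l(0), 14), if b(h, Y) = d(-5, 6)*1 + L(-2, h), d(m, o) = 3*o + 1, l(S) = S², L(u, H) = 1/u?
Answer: -14741/2 ≈ -7370.5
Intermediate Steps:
d(m, o) = 1 + 3*o
b(h, Y) = 37/2 (b(h, Y) = (1 + 3*6)*1 + 1/(-2) = (1 + 18)*1 - ½ = 19*1 - ½ = 19 - ½ = 37/2)
I = -7352 (I = -8 + 4*(-68*(21 + 6)) = -8 + 4*(-68*27) = -8 + 4*(-1836) = -8 - 7344 = -7352)
I - b(l(0), 14) = -7352 - 1*37/2 = -7352 - 37/2 = -14741/2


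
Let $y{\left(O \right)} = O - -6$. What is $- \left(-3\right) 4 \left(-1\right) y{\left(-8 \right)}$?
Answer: $24$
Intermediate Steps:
$y{\left(O \right)} = 6 + O$ ($y{\left(O \right)} = O + 6 = 6 + O$)
$- \left(-3\right) 4 \left(-1\right) y{\left(-8 \right)} = - \left(-3\right) 4 \left(-1\right) \left(6 - 8\right) = \left(-1\right) \left(-12\right) \left(-1\right) \left(-2\right) = 12 \left(-1\right) \left(-2\right) = \left(-12\right) \left(-2\right) = 24$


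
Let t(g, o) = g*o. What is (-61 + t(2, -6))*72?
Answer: -5256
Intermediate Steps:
(-61 + t(2, -6))*72 = (-61 + 2*(-6))*72 = (-61 - 12)*72 = -73*72 = -5256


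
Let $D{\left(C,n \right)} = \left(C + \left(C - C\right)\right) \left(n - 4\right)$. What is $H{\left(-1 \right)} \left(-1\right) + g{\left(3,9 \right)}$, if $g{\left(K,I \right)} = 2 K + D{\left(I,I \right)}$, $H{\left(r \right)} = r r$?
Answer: $50$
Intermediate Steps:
$D{\left(C,n \right)} = C \left(-4 + n\right)$ ($D{\left(C,n \right)} = \left(C + 0\right) \left(-4 + n\right) = C \left(-4 + n\right)$)
$H{\left(r \right)} = r^{2}$
$g{\left(K,I \right)} = 2 K + I \left(-4 + I\right)$
$H{\left(-1 \right)} \left(-1\right) + g{\left(3,9 \right)} = \left(-1\right)^{2} \left(-1\right) + \left(2 \cdot 3 + 9 \left(-4 + 9\right)\right) = 1 \left(-1\right) + \left(6 + 9 \cdot 5\right) = -1 + \left(6 + 45\right) = -1 + 51 = 50$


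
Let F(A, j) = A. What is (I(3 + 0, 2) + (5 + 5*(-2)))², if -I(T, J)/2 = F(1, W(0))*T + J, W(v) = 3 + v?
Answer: 225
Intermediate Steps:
I(T, J) = -2*J - 2*T (I(T, J) = -2*(1*T + J) = -2*(T + J) = -2*(J + T) = -2*J - 2*T)
(I(3 + 0, 2) + (5 + 5*(-2)))² = ((-2*2 - 2*(3 + 0)) + (5 + 5*(-2)))² = ((-4 - 2*3) + (5 - 10))² = ((-4 - 6) - 5)² = (-10 - 5)² = (-15)² = 225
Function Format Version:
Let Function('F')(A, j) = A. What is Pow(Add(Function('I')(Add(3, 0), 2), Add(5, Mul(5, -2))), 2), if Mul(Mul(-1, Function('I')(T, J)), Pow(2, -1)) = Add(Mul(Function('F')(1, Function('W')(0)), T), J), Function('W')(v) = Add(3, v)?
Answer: 225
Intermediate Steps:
Function('I')(T, J) = Add(Mul(-2, J), Mul(-2, T)) (Function('I')(T, J) = Mul(-2, Add(Mul(1, T), J)) = Mul(-2, Add(T, J)) = Mul(-2, Add(J, T)) = Add(Mul(-2, J), Mul(-2, T)))
Pow(Add(Function('I')(Add(3, 0), 2), Add(5, Mul(5, -2))), 2) = Pow(Add(Add(Mul(-2, 2), Mul(-2, Add(3, 0))), Add(5, Mul(5, -2))), 2) = Pow(Add(Add(-4, Mul(-2, 3)), Add(5, -10)), 2) = Pow(Add(Add(-4, -6), -5), 2) = Pow(Add(-10, -5), 2) = Pow(-15, 2) = 225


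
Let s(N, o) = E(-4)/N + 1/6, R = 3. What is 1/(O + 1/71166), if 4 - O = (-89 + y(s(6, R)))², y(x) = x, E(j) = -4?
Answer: -142332/1139545573 ≈ -0.00012490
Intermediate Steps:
s(N, o) = ⅙ - 4/N (s(N, o) = -4/N + 1/6 = -4/N + 1*(⅙) = -4/N + ⅙ = ⅙ - 4/N)
O = -32025/4 (O = 4 - (-89 + (⅙)*(-24 + 6)/6)² = 4 - (-89 + (⅙)*(⅙)*(-18))² = 4 - (-89 - ½)² = 4 - (-179/2)² = 4 - 1*32041/4 = 4 - 32041/4 = -32025/4 ≈ -8006.3)
1/(O + 1/71166) = 1/(-32025/4 + 1/71166) = 1/(-1139545573/142332) = -142332/1139545573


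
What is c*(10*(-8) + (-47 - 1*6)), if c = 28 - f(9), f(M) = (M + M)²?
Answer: 39368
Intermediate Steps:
f(M) = 4*M² (f(M) = (2*M)² = 4*M²)
c = -296 (c = 28 - 4*9² = 28 - 4*81 = 28 - 1*324 = 28 - 324 = -296)
c*(10*(-8) + (-47 - 1*6)) = -296*(10*(-8) + (-47 - 1*6)) = -296*(-80 + (-47 - 6)) = -296*(-80 - 53) = -296*(-133) = 39368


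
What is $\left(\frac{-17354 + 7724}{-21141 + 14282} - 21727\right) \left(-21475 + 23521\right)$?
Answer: $- \frac{304886455698}{6859} \approx -4.4451 \cdot 10^{7}$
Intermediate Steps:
$\left(\frac{-17354 + 7724}{-21141 + 14282} - 21727\right) \left(-21475 + 23521\right) = \left(- \frac{9630}{-6859} - 21727\right) 2046 = \left(\left(-9630\right) \left(- \frac{1}{6859}\right) - 21727\right) 2046 = \left(\frac{9630}{6859} - 21727\right) 2046 = \left(- \frac{149015863}{6859}\right) 2046 = - \frac{304886455698}{6859}$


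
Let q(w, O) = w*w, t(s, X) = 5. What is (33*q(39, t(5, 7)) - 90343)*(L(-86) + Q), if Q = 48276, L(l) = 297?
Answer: -1950205950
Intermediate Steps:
q(w, O) = w²
(33*q(39, t(5, 7)) - 90343)*(L(-86) + Q) = (33*39² - 90343)*(297 + 48276) = (33*1521 - 90343)*48573 = (50193 - 90343)*48573 = -40150*48573 = -1950205950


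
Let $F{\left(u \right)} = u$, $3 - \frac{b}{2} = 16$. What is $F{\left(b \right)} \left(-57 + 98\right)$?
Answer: $-1066$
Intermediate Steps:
$b = -26$ ($b = 6 - 32 = -26$)
$F{\left(b \right)} \left(-57 + 98\right) = - 26 \left(-57 + 98\right) = \left(-26\right) 41 = -1066$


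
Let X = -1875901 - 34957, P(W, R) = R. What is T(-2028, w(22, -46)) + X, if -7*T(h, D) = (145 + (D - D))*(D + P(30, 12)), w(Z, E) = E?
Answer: -13371076/7 ≈ -1.9102e+6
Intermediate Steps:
X = -1910858
T(h, D) = -1740/7 - 145*D/7 (T(h, D) = -(145 + (D - D))*(D + 12)/7 = -(145 + 0)*(12 + D)/7 = -145*(12 + D)/7 = -(1740 + 145*D)/7 = -1740/7 - 145*D/7)
T(-2028, w(22, -46)) + X = (-1740/7 - 145/7*(-46)) - 1910858 = (-1740/7 + 6670/7) - 1910858 = 4930/7 - 1910858 = -13371076/7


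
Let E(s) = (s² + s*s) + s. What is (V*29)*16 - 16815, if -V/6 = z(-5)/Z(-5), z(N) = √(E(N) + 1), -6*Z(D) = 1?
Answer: -16815 + 16704*√46 ≈ 96477.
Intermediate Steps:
E(s) = s + 2*s² (E(s) = (s² + s²) + s = 2*s² + s = s + 2*s²)
Z(D) = -⅙ (Z(D) = -⅙*1 = -⅙)
z(N) = √(1 + N*(1 + 2*N)) (z(N) = √(N*(1 + 2*N) + 1) = √(1 + N*(1 + 2*N)))
V = 36*√46 (V = -6*√(1 - 5*(1 + 2*(-5)))/(-⅙) = -6*√(1 - 5*(1 - 10))*(-6) = -6*√(1 - 5*(-9))*(-6) = -6*√(1 + 45)*(-6) = -6*√46*(-6) = -(-36)*√46 = 36*√46 ≈ 244.16)
(V*29)*16 - 16815 = ((36*√46)*29)*16 - 16815 = (1044*√46)*16 - 16815 = 16704*√46 - 16815 = -16815 + 16704*√46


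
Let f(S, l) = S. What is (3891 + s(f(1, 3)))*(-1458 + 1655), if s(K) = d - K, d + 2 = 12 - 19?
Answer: 764557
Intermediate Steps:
d = -9 (d = -2 + (12 - 19) = -2 - 7 = -9)
s(K) = -9 - K
(3891 + s(f(1, 3)))*(-1458 + 1655) = (3891 + (-9 - 1*1))*(-1458 + 1655) = (3891 + (-9 - 1))*197 = (3891 - 10)*197 = 3881*197 = 764557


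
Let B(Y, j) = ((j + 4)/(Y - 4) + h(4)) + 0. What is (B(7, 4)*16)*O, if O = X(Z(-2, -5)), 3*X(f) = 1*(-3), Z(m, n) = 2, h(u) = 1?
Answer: -176/3 ≈ -58.667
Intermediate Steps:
X(f) = -1 (X(f) = (1*(-3))/3 = (1/3)*(-3) = -1)
B(Y, j) = 1 + (4 + j)/(-4 + Y) (B(Y, j) = ((j + 4)/(Y - 4) + 1) + 0 = ((4 + j)/(-4 + Y) + 1) + 0 = (1 + (4 + j)/(-4 + Y)) + 0 = 1 + (4 + j)/(-4 + Y))
O = -1
(B(7, 4)*16)*O = (((7 + 4)/(-4 + 7))*16)*(-1) = ((11/3)*16)*(-1) = (176/3)*(-1) = -176/3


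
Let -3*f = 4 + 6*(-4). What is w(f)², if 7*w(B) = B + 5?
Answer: 25/9 ≈ 2.7778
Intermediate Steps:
f = 20/3 (f = -(4 + 6*(-4))/3 = -(4 - 24)/3 = -⅓*(-20) = 20/3 ≈ 6.6667)
w(B) = 5/7 + B/7 (w(B) = (B + 5)/7 = (5 + B)/7 = 5/7 + B/7)
w(f)² = (5/7 + (⅐)*(20/3))² = (5/7 + 20/21)² = (5/3)² = 25/9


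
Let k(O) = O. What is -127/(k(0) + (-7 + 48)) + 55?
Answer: 2128/41 ≈ 51.902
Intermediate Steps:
-127/(k(0) + (-7 + 48)) + 55 = -127/(0 + (-7 + 48)) + 55 = -127/(0 + 41) + 55 = -127/41 + 55 = 2128/41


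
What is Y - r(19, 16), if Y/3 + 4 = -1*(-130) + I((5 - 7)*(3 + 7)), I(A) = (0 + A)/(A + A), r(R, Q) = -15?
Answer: 789/2 ≈ 394.50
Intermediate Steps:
I(A) = ½ (I(A) = A/((2*A)) = A*(1/(2*A)) = ½)
Y = 759/2 (Y = -12 + 3*(-1*(-130) + ½) = -12 + 3*(130 + ½) = -12 + 3*(261/2) = -12 + 783/2 = 759/2 ≈ 379.50)
Y - r(19, 16) = 759/2 - 1*(-15) = 759/2 + 15 = 789/2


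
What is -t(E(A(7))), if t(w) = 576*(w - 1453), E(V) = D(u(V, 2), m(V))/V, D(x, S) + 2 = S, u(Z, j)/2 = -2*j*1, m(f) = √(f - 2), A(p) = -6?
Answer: 836736 + 192*I*√2 ≈ 8.3674e+5 + 271.53*I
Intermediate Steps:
m(f) = √(-2 + f)
u(Z, j) = -4*j (u(Z, j) = 2*(-2*j*1) = 2*(-2*j) = -4*j)
D(x, S) = -2 + S
E(V) = (-2 + √(-2 + V))/V
t(w) = -836928 + 576*w (t(w) = 576*(-1453 + w) = -836928 + 576*w)
-t(E(A(7))) = -(-836928 + 576*((-2 + √(-2 - 6))/(-6))) = -(-836928 + 576*(-(-2 + √(-8))/6)) = -(-836928 + 576*(-(-2 + 2*I*√2)/6)) = -(-836928 + 576*(⅓ - I*√2/3)) = -(-836928 + (192 - 192*I*√2)) = -(-836736 - 192*I*√2) = 836736 + 192*I*√2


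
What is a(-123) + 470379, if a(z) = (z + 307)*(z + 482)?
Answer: 536435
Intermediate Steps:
a(z) = (307 + z)*(482 + z)
a(-123) + 470379 = (147974 + (-123)² + 789*(-123)) + 470379 = (147974 + 15129 - 97047) + 470379 = 66056 + 470379 = 536435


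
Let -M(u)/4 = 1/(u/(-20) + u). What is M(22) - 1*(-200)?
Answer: 41760/209 ≈ 199.81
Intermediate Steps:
M(u) = -80/(19*u) (M(u) = -4/(u/(-20) + u) = -4/(u*(-1/20) + u) = -4/(-u/20 + u) = -4*20/(19*u) = -80/(19*u))
M(22) - 1*(-200) = -80/19/22 - 1*(-200) = -80/19*1/22 + 200 = -40/209 + 200 = 41760/209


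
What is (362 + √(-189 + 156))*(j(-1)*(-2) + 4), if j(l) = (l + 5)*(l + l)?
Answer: 7240 + 20*I*√33 ≈ 7240.0 + 114.89*I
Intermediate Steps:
j(l) = 2*l*(5 + l) (j(l) = (5 + l)*(2*l) = 2*l*(5 + l))
(362 + √(-189 + 156))*(j(-1)*(-2) + 4) = (362 + √(-189 + 156))*((2*(-1)*(5 - 1))*(-2) + 4) = (362 + √(-33))*((2*(-1)*4)*(-2) + 4) = (362 + I*√33)*(-8*(-2) + 4) = (362 + I*√33)*(16 + 4) = (362 + I*√33)*20 = 7240 + 20*I*√33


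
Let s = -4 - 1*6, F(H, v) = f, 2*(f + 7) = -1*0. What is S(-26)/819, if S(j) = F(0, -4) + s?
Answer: -17/819 ≈ -0.020757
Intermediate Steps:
f = -7 (f = -7 + (-1*0)/2 = -7 + (½)*0 = -7 + 0 = -7)
F(H, v) = -7
s = -10 (s = -4 - 6 = -10)
S(j) = -17 (S(j) = -7 - 10 = -17)
S(-26)/819 = -17/819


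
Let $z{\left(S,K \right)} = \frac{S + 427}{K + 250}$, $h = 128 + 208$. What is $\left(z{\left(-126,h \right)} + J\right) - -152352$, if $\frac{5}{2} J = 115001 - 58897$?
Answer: $\frac{512146753}{2930} \approx 1.7479 \cdot 10^{5}$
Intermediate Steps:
$h = 336$
$z{\left(S,K \right)} = \frac{427 + S}{250 + K}$
$J = \frac{112208}{5}$ ($J = \frac{2 \left(115001 - 58897\right)}{5} = \frac{2}{5} \cdot 56104 = \frac{112208}{5} \approx 22442.0$)
$\left(z{\left(-126,h \right)} + J\right) - -152352 = \left(\frac{427 - 126}{250 + 336} + \frac{112208}{5}\right) - -152352 = \left(\frac{1}{586} \cdot 301 + \frac{112208}{5}\right) + \left(-4673 + 157025\right) = \left(\frac{1}{586} \cdot 301 + \frac{112208}{5}\right) + 152352 = \left(\frac{301}{586} + \frac{112208}{5}\right) + 152352 = \frac{65755393}{2930} + 152352 = \frac{512146753}{2930}$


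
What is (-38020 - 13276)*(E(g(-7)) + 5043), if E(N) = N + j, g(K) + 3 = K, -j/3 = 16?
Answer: -255710560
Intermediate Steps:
j = -48 (j = -3*16 = -48)
g(K) = -3 + K
E(N) = -48 + N (E(N) = N - 48 = -48 + N)
(-38020 - 13276)*(E(g(-7)) + 5043) = (-38020 - 13276)*((-48 + (-3 - 7)) + 5043) = -51296*((-48 - 10) + 5043) = -51296*(-58 + 5043) = -51296*4985 = -255710560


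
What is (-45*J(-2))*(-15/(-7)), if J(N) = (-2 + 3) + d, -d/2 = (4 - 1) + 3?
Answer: 7425/7 ≈ 1060.7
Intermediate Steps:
d = -12 (d = -2*((4 - 1) + 3) = -2*(3 + 3) = -2*6 = -12)
J(N) = -11 (J(N) = (-2 + 3) - 12 = 1 - 12 = -11)
(-45*J(-2))*(-15/(-7)) = (-45*(-11))*(-15/(-7)) = 495*(-15*(-⅐)) = 495*(15/7) = 7425/7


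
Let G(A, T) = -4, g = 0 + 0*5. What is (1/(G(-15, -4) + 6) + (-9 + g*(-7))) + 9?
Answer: 1/2 ≈ 0.50000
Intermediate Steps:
g = 0 (g = 0 + 0 = 0)
(1/(G(-15, -4) + 6) + (-9 + g*(-7))) + 9 = (1/(-4 + 6) + (-9 + 0*(-7))) + 9 = (1/2 + (-9 + 0)) + 9 = (1/2 - 9) + 9 = -17/2 + 9 = 1/2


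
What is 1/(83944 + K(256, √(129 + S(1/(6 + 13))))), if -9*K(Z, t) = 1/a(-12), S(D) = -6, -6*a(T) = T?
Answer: 18/1510991 ≈ 1.1913e-5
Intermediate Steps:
a(T) = -T/6
K(Z, t) = -1/18 (K(Z, t) = -1/(9*((-⅙*(-12)))) = -⅑/2 = -⅑*½ = -1/18)
1/(83944 + K(256, √(129 + S(1/(6 + 13))))) = 1/(83944 - 1/18) = 1/(1510991/18) = 18/1510991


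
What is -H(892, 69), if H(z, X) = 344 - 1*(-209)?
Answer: -553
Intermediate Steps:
H(z, X) = 553 (H(z, X) = 344 + 209 = 553)
-H(892, 69) = -1*553 = -553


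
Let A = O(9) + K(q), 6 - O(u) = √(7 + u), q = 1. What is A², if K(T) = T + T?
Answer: 16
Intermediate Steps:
K(T) = 2*T
O(u) = 6 - √(7 + u)
A = 4 (A = (6 - √(7 + 9)) + 2*1 = (6 - √16) + 2 = (6 - 1*4) + 2 = (6 - 4) + 2 = 2 + 2 = 4)
A² = 4² = 16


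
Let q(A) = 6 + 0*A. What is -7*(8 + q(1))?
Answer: -98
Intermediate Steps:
q(A) = 6 (q(A) = 6 + 0 = 6)
-7*(8 + q(1)) = -7*(8 + 6) = -7*14 = -98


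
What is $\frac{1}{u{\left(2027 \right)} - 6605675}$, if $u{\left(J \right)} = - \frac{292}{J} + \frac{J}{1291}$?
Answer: $- \frac{2616857}{17286103131718} \approx -1.5138 \cdot 10^{-7}$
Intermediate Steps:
$u{\left(J \right)} = - \frac{292}{J} + \frac{J}{1291}$ ($u{\left(J \right)} = - \frac{292}{J} + J \frac{1}{1291} = - \frac{292}{J} + \frac{J}{1291}$)
$\frac{1}{u{\left(2027 \right)} - 6605675} = \frac{1}{\left(- \frac{292}{2027} + \frac{1}{1291} \cdot 2027\right) - 6605675} = \frac{1}{\left(\left(-292\right) \frac{1}{2027} + \frac{2027}{1291}\right) - 6605675} = \frac{1}{\left(- \frac{292}{2027} + \frac{2027}{1291}\right) - 6605675} = \frac{1}{\frac{3731757}{2616857} - 6605675} = \frac{1}{- \frac{17286103131718}{2616857}} = - \frac{2616857}{17286103131718}$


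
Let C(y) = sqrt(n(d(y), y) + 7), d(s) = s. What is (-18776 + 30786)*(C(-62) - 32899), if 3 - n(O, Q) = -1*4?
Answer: -395116990 + 12010*sqrt(14) ≈ -3.9507e+8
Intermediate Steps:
n(O, Q) = 7 (n(O, Q) = 3 - (-1)*4 = 3 - 1*(-4) = 3 + 4 = 7)
C(y) = sqrt(14) (C(y) = sqrt(7 + 7) = sqrt(14))
(-18776 + 30786)*(C(-62) - 32899) = (-18776 + 30786)*(sqrt(14) - 32899) = 12010*(-32899 + sqrt(14)) = -395116990 + 12010*sqrt(14)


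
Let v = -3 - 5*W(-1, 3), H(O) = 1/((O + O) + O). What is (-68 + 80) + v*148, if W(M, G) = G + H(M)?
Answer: -7216/3 ≈ -2405.3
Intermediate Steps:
H(O) = 1/(3*O) (H(O) = 1/(2*O + O) = 1/(3*O))
W(M, G) = G + 1/(3*M)
v = -49/3 (v = -3 - 5*(3 + (⅓)/(-1)) = -3 - 5*(3 + (⅓)*(-1)) = -3 - 5*(3 - ⅓) = -3 - 5*8/3 = -3 - 40/3 = -49/3 ≈ -16.333)
(-68 + 80) + v*148 = (-68 + 80) - 49/3*148 = 12 - 7252/3 = -7216/3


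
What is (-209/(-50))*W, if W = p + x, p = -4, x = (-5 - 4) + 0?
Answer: -2717/50 ≈ -54.340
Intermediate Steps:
x = -9 (x = -9 + 0 = -9)
W = -13 (W = -4 - 9 = -13)
(-209/(-50))*W = -209/(-50)*(-13) = -209*(-1/50)*(-13) = (209/50)*(-13) = -2717/50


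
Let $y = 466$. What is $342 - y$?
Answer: $-124$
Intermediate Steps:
$342 - y = 342 - 466 = -124$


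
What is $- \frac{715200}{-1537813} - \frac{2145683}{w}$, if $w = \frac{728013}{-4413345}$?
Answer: $\frac{4854178334159005285}{373182618523} \approx 1.3008 \cdot 10^{7}$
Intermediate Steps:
$w = - \frac{242671}{1471115}$ ($w = 728013 \left(- \frac{1}{4413345}\right) = - \frac{242671}{1471115} \approx -0.16496$)
$- \frac{715200}{-1537813} - \frac{2145683}{w} = - \frac{715200}{-1537813} - \frac{2145683}{- \frac{242671}{1471115}} = \left(-715200\right) \left(- \frac{1}{1537813}\right) - - \frac{3156546446545}{242671} = \frac{715200}{1537813} + \frac{3156546446545}{242671} = \frac{4854178334159005285}{373182618523}$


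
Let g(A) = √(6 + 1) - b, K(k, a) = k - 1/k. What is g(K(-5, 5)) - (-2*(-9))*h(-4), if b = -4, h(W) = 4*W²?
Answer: -1148 + √7 ≈ -1145.4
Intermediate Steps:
g(A) = 4 + √7 (g(A) = √(6 + 1) - 1*(-4) = √7 + 4 = 4 + √7)
g(K(-5, 5)) - (-2*(-9))*h(-4) = (4 + √7) - (-2*(-9))*4*(-4)² = (4 + √7) - 18*4*16 = (4 + √7) - 18*64 = (4 + √7) - 1*1152 = (4 + √7) - 1152 = -1148 + √7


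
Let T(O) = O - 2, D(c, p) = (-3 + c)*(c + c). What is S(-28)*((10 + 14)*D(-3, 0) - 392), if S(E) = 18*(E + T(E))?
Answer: -492768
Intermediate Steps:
D(c, p) = 2*c*(-3 + c) (D(c, p) = (-3 + c)*(2*c) = 2*c*(-3 + c))
T(O) = -2 + O
S(E) = -36 + 36*E (S(E) = 18*(E + (-2 + E)) = 18*(-2 + 2*E) = -36 + 36*E)
S(-28)*((10 + 14)*D(-3, 0) - 392) = (-36 + 36*(-28))*((10 + 14)*(2*(-3)*(-3 - 3)) - 392) = (-36 - 1008)*(24*(2*(-3)*(-6)) - 392) = -1044*(24*36 - 392) = -1044*(864 - 392) = -1044*472 = -492768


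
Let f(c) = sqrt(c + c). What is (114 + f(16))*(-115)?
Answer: -13110 - 460*sqrt(2) ≈ -13761.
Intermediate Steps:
f(c) = sqrt(2)*sqrt(c) (f(c) = sqrt(2*c) = sqrt(2)*sqrt(c))
(114 + f(16))*(-115) = (114 + sqrt(2)*sqrt(16))*(-115) = (114 + sqrt(2)*4)*(-115) = (114 + 4*sqrt(2))*(-115) = -13110 - 460*sqrt(2)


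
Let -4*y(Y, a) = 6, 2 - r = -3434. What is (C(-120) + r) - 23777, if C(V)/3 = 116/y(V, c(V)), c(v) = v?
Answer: -20573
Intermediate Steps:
r = 3436 (r = 2 - 1*(-3434) = 2 + 3434 = 3436)
y(Y, a) = -3/2 (y(Y, a) = -¼*6 = -3/2)
C(V) = -232 (C(V) = 3*(116/(-3/2)) = 3*(116*(-⅔)) = 3*(-232/3) = -232)
(C(-120) + r) - 23777 = (-232 + 3436) - 23777 = 3204 - 23777 = -20573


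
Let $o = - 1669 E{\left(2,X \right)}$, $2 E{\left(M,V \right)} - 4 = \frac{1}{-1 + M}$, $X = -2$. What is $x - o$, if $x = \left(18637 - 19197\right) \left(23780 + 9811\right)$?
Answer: $- \frac{37613575}{2} \approx -1.8807 \cdot 10^{7}$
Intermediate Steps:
$E{\left(M,V \right)} = 2 + \frac{1}{2 \left(-1 + M\right)}$
$x = -18810960$ ($x = \left(-560\right) 33591 = -18810960$)
$o = - \frac{8345}{2}$ ($o = - 1669 \frac{-3 + 4 \cdot 2}{2 \left(-1 + 2\right)} = - 1669 \frac{-3 + 8}{2 \cdot 1} = - 1669 \cdot \frac{1}{2} \cdot 1 \cdot 5 = \left(-1669\right) \frac{5}{2} = - \frac{8345}{2} \approx -4172.5$)
$x - o = -18810960 - - \frac{8345}{2} = -18810960 + \frac{8345}{2} = - \frac{37613575}{2}$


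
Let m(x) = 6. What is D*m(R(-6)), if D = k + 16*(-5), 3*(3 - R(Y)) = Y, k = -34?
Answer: -684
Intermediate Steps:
R(Y) = 3 - Y/3
D = -114 (D = -34 + 16*(-5) = -34 - 80 = -114)
D*m(R(-6)) = -114*6 = -684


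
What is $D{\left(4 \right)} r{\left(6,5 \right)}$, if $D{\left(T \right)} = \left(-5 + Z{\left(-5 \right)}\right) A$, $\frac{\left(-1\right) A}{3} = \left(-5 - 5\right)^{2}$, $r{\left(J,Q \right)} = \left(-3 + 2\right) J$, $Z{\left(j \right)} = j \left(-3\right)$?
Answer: $18000$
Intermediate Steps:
$Z{\left(j \right)} = - 3 j$
$r{\left(J,Q \right)} = - J$
$A = -300$ ($A = - 3 \left(-5 - 5\right)^{2} = - 3 \left(-10\right)^{2} = \left(-3\right) 100 = -300$)
$D{\left(T \right)} = -3000$ ($D{\left(T \right)} = \left(-5 - -15\right) \left(-300\right) = \left(-5 + 15\right) \left(-300\right) = 10 \left(-300\right) = -3000$)
$D{\left(4 \right)} r{\left(6,5 \right)} = - 3000 \left(\left(-1\right) 6\right) = \left(-3000\right) \left(-6\right) = 18000$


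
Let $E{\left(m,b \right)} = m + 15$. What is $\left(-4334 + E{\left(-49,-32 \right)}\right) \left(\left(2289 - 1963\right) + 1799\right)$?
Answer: $-9282000$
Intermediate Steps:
$E{\left(m,b \right)} = 15 + m$
$\left(-4334 + E{\left(-49,-32 \right)}\right) \left(\left(2289 - 1963\right) + 1799\right) = \left(-4334 + \left(15 - 49\right)\right) \left(\left(2289 - 1963\right) + 1799\right) = \left(-4334 - 34\right) \left(326 + 1799\right) = \left(-4368\right) 2125 = -9282000$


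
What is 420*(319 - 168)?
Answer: 63420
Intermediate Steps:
420*(319 - 168) = 420*151 = 63420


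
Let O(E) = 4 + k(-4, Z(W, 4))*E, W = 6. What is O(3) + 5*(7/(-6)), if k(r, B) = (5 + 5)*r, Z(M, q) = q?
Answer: -731/6 ≈ -121.83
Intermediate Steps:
k(r, B) = 10*r
O(E) = 4 - 40*E (O(E) = 4 + (10*(-4))*E = 4 - 40*E)
O(3) + 5*(7/(-6)) = (4 - 40*3) + 5*(7/(-6)) = (4 - 120) + 5*(7*(-1/6)) = -116 + 5*(-7/6) = -116 - 35/6 = -731/6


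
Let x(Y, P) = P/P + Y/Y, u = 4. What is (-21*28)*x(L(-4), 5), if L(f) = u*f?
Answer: -1176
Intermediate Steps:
L(f) = 4*f
x(Y, P) = 2 (x(Y, P) = 1 + 1 = 2)
(-21*28)*x(L(-4), 5) = -21*28*2 = -588*2 = -1176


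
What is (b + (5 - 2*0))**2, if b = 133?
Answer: 19044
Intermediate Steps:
(b + (5 - 2*0))**2 = (133 + (5 - 2*0))**2 = (133 + (5 + 0))**2 = (133 + 5)**2 = 138**2 = 19044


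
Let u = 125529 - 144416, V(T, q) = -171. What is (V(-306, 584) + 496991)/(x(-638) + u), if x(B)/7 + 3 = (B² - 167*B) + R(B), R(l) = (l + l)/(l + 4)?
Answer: 7874597/56683342 ≈ 0.13892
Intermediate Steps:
u = -18887
R(l) = 2*l/(4 + l) (R(l) = (2*l)/(4 + l) = 2*l/(4 + l))
x(B) = -21 - 1169*B + 7*B² + 14*B/(4 + B) (x(B) = -21 + 7*((B² - 167*B) + 2*B/(4 + B)) = -21 + 7*(B² - 167*B + 2*B/(4 + B)) = -21 + (-1169*B + 7*B² + 14*B/(4 + B)) = -21 - 1169*B + 7*B² + 14*B/(4 + B))
(V(-306, 584) + 496991)/(x(-638) + u) = (-171 + 496991)/(7*(-12 + (-638)³ - 669*(-638) - 163*(-638)²)/(4 - 638) - 18887) = 496820/(7*(-12 - 259694072 + 426822 - 163*407044)/(-634) - 18887) = 496820/(7*(-1/634)*(-12 - 259694072 + 426822 - 66348172) - 18887) = 496820/(7*(-1/634)*(-325615434) - 18887) = 496820/(1139654019/317 - 18887) = 496820/(1133666840/317) = 496820*(317/1133666840) = 7874597/56683342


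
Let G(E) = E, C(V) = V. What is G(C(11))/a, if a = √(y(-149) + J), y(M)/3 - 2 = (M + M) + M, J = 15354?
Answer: 11*√14019/14019 ≈ 0.092904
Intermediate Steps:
y(M) = 6 + 9*M (y(M) = 6 + 3*((M + M) + M) = 6 + 3*(2*M + M) = 6 + 3*(3*M) = 6 + 9*M)
a = √14019 (a = √((6 + 9*(-149)) + 15354) = √((6 - 1341) + 15354) = √(-1335 + 15354) = √14019 ≈ 118.40)
G(C(11))/a = 11/(√14019) = 11*(√14019/14019) = 11*√14019/14019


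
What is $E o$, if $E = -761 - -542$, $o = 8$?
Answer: $-1752$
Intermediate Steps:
$E = -219$ ($E = -761 + 542 = -219$)
$E o = \left(-219\right) 8 = -1752$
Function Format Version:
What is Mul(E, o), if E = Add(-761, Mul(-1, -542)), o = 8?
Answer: -1752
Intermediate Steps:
E = -219 (E = Add(-761, 542) = -219)
Mul(E, o) = Mul(-219, 8) = -1752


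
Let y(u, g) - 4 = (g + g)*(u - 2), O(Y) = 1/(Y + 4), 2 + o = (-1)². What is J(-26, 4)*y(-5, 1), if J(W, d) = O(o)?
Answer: -10/3 ≈ -3.3333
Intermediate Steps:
o = -1 (o = -2 + (-1)² = -2 + 1 = -1)
O(Y) = 1/(4 + Y)
y(u, g) = 4 + 2*g*(-2 + u) (y(u, g) = 4 + (g + g)*(u - 2) = 4 + (2*g)*(-2 + u) = 4 + 2*g*(-2 + u))
J(W, d) = ⅓ (J(W, d) = 1/(4 - 1) = 1/3 = ⅓)
J(-26, 4)*y(-5, 1) = (4 - 4*1 + 2*1*(-5))/3 = (4 - 4 - 10)/3 = (⅓)*(-10) = -10/3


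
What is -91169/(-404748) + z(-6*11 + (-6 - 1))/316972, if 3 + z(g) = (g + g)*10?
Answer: 3538234243/16036722882 ≈ 0.22063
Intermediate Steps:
z(g) = -3 + 20*g (z(g) = -3 + (g + g)*10 = -3 + (2*g)*10 = -3 + 20*g)
-91169/(-404748) + z(-6*11 + (-6 - 1))/316972 = -91169/(-404748) + (-3 + 20*(-6*11 + (-6 - 1)))/316972 = -91169*(-1/404748) + (-3 + 20*(-66 - 7))*(1/316972) = 91169/404748 + (-3 + 20*(-73))*(1/316972) = 91169/404748 + (-3 - 1460)*(1/316972) = 91169/404748 - 1463*1/316972 = 91169/404748 - 1463/316972 = 3538234243/16036722882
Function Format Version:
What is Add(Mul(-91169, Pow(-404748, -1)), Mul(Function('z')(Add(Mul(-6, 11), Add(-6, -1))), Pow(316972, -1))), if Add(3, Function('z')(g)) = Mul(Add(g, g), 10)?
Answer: Rational(3538234243, 16036722882) ≈ 0.22063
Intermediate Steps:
Function('z')(g) = Add(-3, Mul(20, g)) (Function('z')(g) = Add(-3, Mul(Add(g, g), 10)) = Add(-3, Mul(Mul(2, g), 10)) = Add(-3, Mul(20, g)))
Add(Mul(-91169, Pow(-404748, -1)), Mul(Function('z')(Add(Mul(-6, 11), Add(-6, -1))), Pow(316972, -1))) = Add(Mul(-91169, Pow(-404748, -1)), Mul(Add(-3, Mul(20, Add(Mul(-6, 11), Add(-6, -1)))), Pow(316972, -1))) = Add(Mul(-91169, Rational(-1, 404748)), Mul(Add(-3, Mul(20, Add(-66, -7))), Rational(1, 316972))) = Add(Rational(91169, 404748), Mul(Add(-3, Mul(20, -73)), Rational(1, 316972))) = Add(Rational(91169, 404748), Mul(Add(-3, -1460), Rational(1, 316972))) = Add(Rational(91169, 404748), Mul(-1463, Rational(1, 316972))) = Add(Rational(91169, 404748), Rational(-1463, 316972)) = Rational(3538234243, 16036722882)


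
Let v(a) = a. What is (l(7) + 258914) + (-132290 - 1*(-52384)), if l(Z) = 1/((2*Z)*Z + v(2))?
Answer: 17900801/100 ≈ 1.7901e+5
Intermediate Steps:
l(Z) = 1/(2 + 2*Z**2) (l(Z) = 1/((2*Z)*Z + 2) = 1/(2*Z**2 + 2) = 1/(2 + 2*Z**2))
(l(7) + 258914) + (-132290 - 1*(-52384)) = (1/(2*(1 + 7**2)) + 258914) + (-132290 - 1*(-52384)) = (1/(2*(1 + 49)) + 258914) + (-132290 + 52384) = ((1/2)/50 + 258914) - 79906 = ((1/2)*(1/50) + 258914) - 79906 = (1/100 + 258914) - 79906 = 25891401/100 - 79906 = 17900801/100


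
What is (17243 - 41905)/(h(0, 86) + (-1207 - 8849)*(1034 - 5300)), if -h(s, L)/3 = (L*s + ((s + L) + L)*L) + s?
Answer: -12331/21427260 ≈ -0.00057548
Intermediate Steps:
h(s, L) = -3*s - 3*L*s - 3*L*(s + 2*L) (h(s, L) = -3*((L*s + ((s + L) + L)*L) + s) = -3*((L*s + ((L + s) + L)*L) + s) = -3*((L*s + (s + 2*L)*L) + s) = -3*((L*s + L*(s + 2*L)) + s) = -3*(s + L*s + L*(s + 2*L)) = -3*s - 3*L*s - 3*L*(s + 2*L))
(17243 - 41905)/(h(0, 86) + (-1207 - 8849)*(1034 - 5300)) = (17243 - 41905)/((-6*86² - 3*0 - 6*86*0) + (-1207 - 8849)*(1034 - 5300)) = -24662/((-6*7396 + 0 + 0) - 10056*(-4266)) = -24662/((-44376 + 0 + 0) + 42898896) = -24662/(-44376 + 42898896) = -24662/42854520 = -24662*1/42854520 = -12331/21427260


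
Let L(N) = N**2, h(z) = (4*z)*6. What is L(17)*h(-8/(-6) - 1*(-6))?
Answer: 50864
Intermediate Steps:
h(z) = 24*z
L(17)*h(-8/(-6) - 1*(-6)) = 17**2*(24*(-8/(-6) - 1*(-6))) = 289*(24*(-8*(-1/6) + 6)) = 289*(24*(4/3 + 6)) = 289*(24*(22/3)) = 289*176 = 50864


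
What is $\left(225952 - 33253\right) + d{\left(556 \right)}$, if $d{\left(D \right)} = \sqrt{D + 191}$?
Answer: $192699 + 3 \sqrt{83} \approx 1.9273 \cdot 10^{5}$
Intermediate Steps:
$d{\left(D \right)} = \sqrt{191 + D}$
$\left(225952 - 33253\right) + d{\left(556 \right)} = \left(225952 - 33253\right) + \sqrt{191 + 556} = 192699 + \sqrt{747} = 192699 + 3 \sqrt{83}$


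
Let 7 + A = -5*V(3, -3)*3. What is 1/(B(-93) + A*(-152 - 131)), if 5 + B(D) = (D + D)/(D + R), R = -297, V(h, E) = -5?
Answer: -65/1251154 ≈ -5.1952e-5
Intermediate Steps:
A = 68 (A = -7 - 5*(-5)*3 = -7 + 25*3 = -7 + 75 = 68)
B(D) = -5 + 2*D/(-297 + D) (B(D) = -5 + (D + D)/(D - 297) = -5 + (2*D)/(-297 + D) = -5 + 2*D/(-297 + D))
1/(B(-93) + A*(-152 - 131)) = 1/(3*(495 - 1*(-93))/(-297 - 93) + 68*(-152 - 131)) = 1/(3*(495 + 93)/(-390) + 68*(-283)) = 1/(3*(-1/390)*588 - 19244) = 1/(-294/65 - 19244) = 1/(-1251154/65) = -65/1251154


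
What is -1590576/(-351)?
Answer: 40784/9 ≈ 4531.6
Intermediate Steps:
-1590576/(-351) = -1590576*(-1)/351 = -7647*(-16/27) = 40784/9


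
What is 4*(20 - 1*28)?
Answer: -32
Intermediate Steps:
4*(20 - 1*28) = 4*(20 - 28) = 4*(-8) = -32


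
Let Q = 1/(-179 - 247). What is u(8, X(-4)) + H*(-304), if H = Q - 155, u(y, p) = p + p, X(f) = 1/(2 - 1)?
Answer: 10037138/213 ≈ 47123.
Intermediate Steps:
X(f) = 1 (X(f) = 1/1 = 1)
Q = -1/426 (Q = 1/(-426) = -1/426 ≈ -0.0023474)
u(y, p) = 2*p
H = -66031/426 (H = -1/426 - 155 = -66031/426 ≈ -155.00)
u(8, X(-4)) + H*(-304) = 2*1 - 66031/426*(-304) = 2 + 10036712/213 = 10037138/213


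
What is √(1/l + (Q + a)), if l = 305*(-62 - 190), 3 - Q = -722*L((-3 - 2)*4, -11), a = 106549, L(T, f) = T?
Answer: √15115219961065/12810 ≈ 303.50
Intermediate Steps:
Q = -14437 (Q = 3 - (-722)*(-3 - 2)*4 = 3 - (-722)*(-5*4) = 3 - (-722)*(-20) = 3 - 1*14440 = 3 - 14440 = -14437)
l = -76860 (l = 305*(-252) = -76860)
√(1/l + (Q + a)) = √(1/(-76860) + (-14437 + 106549)) = √(-1/76860 + 92112) = √(7079728319/76860) = √15115219961065/12810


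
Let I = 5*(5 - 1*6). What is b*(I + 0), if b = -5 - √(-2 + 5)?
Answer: 25 + 5*√3 ≈ 33.660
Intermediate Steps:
b = -5 - √3 ≈ -6.7320
I = -5 (I = 5*(5 - 6) = 5*(-1) = -5)
b*(I + 0) = (-5 - √3)*(-5 + 0) = (-5 - √3)*(-5) = 25 + 5*√3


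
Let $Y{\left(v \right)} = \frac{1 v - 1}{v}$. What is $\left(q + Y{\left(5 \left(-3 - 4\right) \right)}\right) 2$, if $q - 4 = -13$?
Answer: $- \frac{558}{35} \approx -15.943$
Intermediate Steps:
$q = -9$ ($q = 4 - 13 = -9$)
$Y{\left(v \right)} = \frac{-1 + v}{v}$ ($Y{\left(v \right)} = \frac{v - 1}{v} = \frac{-1 + v}{v}$)
$\left(q + Y{\left(5 \left(-3 - 4\right) \right)}\right) 2 = \left(-9 + \frac{-1 + 5 \left(-3 - 4\right)}{5 \left(-3 - 4\right)}\right) 2 = \left(-9 + \frac{-1 + 5 \left(-7\right)}{5 \left(-7\right)}\right) 2 = \left(-9 + \frac{-1 - 35}{-35}\right) 2 = \left(-9 - - \frac{36}{35}\right) 2 = \left(-9 + \frac{36}{35}\right) 2 = \left(- \frac{279}{35}\right) 2 = - \frac{558}{35}$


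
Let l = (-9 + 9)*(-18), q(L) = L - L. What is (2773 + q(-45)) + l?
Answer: 2773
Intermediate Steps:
q(L) = 0
l = 0 (l = 0*(-18) = 0)
(2773 + q(-45)) + l = (2773 + 0) + 0 = 2773 + 0 = 2773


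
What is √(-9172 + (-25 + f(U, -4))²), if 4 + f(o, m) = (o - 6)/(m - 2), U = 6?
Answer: I*√8331 ≈ 91.274*I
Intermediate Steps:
f(o, m) = -4 + (-6 + o)/(-2 + m) (f(o, m) = -4 + (o - 6)/(m - 2) = -4 + (-6 + o)/(-2 + m))
√(-9172 + (-25 + f(U, -4))²) = √(-9172 + (-25 + (2 + 6 - 4*(-4))/(-2 - 4))²) = √(-9172 + (-25 + (2 + 6 + 16)/(-6))²) = √(-9172 + (-25 - ⅙*24)²) = √(-9172 + (-25 - 4)²) = √(-9172 + (-29)²) = √(-9172 + 841) = √(-8331) = I*√8331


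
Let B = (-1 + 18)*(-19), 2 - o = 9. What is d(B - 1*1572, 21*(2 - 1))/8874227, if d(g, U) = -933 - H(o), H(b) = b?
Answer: -926/8874227 ≈ -0.00010435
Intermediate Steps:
o = -7 (o = 2 - 1*9 = 2 - 9 = -7)
B = -323 (B = 17*(-19) = -323)
d(g, U) = -926 (d(g, U) = -933 - 1*(-7) = -933 + 7 = -926)
d(B - 1*1572, 21*(2 - 1))/8874227 = -926/8874227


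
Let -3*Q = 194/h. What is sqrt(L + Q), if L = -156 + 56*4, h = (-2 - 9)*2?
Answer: sqrt(77253)/33 ≈ 8.4225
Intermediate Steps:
h = -22 (h = -11*2 = -22)
Q = 97/33 (Q = -194/(3*(-22)) = -194*(-1)/(3*22) = -1/3*(-97/11) = 97/33 ≈ 2.9394)
L = 68 (L = -156 + 224 = 68)
sqrt(L + Q) = sqrt(68 + 97/33) = sqrt(2341/33) = sqrt(77253)/33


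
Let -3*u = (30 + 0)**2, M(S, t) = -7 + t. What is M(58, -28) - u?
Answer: 265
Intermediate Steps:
u = -300 (u = -(30 + 0)**2/3 = -1/3*30**2 = -1/3*900 = -300)
M(58, -28) - u = (-7 - 28) - 1*(-300) = -35 + 300 = 265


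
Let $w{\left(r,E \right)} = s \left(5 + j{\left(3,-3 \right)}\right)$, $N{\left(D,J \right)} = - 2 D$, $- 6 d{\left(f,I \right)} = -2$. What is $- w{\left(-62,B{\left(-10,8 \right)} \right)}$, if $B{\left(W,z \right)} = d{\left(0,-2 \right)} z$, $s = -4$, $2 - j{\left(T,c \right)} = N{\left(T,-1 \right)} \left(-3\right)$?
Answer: $-44$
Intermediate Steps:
$d{\left(f,I \right)} = \frac{1}{3}$ ($d{\left(f,I \right)} = \left(- \frac{1}{6}\right) \left(-2\right) = \frac{1}{3}$)
$j{\left(T,c \right)} = 2 - 6 T$ ($j{\left(T,c \right)} = 2 - - 2 T \left(-3\right) = 2 - 6 T$)
$B{\left(W,z \right)} = \frac{z}{3}$
$w{\left(r,E \right)} = 44$ ($w{\left(r,E \right)} = - 4 \left(5 + \left(2 - 18\right)\right) = - 4 \left(5 - 16\right) = \left(-4\right) \left(-11\right) = 44$)
$- w{\left(-62,B{\left(-10,8 \right)} \right)} = \left(-1\right) 44 = -44$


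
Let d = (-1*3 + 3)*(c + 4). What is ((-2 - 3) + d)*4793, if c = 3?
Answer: -23965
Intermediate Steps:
d = 0 (d = (-1*3 + 3)*(3 + 4) = (-3 + 3)*7 = 0*7 = 0)
((-2 - 3) + d)*4793 = ((-2 - 3) + 0)*4793 = (-5 + 0)*4793 = -5*4793 = -23965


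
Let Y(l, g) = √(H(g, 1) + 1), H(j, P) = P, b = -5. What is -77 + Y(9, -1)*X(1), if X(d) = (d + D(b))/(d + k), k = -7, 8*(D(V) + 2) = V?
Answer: -77 + 13*√2/48 ≈ -76.617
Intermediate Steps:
Y(l, g) = √2 (Y(l, g) = √(1 + 1) = √2)
D(V) = -2 + V/8
X(d) = (-21/8 + d)/(-7 + d) (X(d) = (d + (-2 + (⅛)*(-5)))/(d - 7) = (d + (-2 - 5/8))/(-7 + d) = (d - 21/8)/(-7 + d) = (-21/8 + d)/(-7 + d))
-77 + Y(9, -1)*X(1) = -77 + √2*((-21/8 + 1)/(-7 + 1)) = -77 + √2*(-13/8/(-6)) = -77 + √2*(-⅙*(-13/8)) = -77 + √2*(13/48) = -77 + 13*√2/48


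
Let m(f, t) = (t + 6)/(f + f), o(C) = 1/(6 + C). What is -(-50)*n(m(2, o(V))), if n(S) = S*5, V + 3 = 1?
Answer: 3125/8 ≈ 390.63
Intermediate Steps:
V = -2 (V = -3 + 1 = -2)
m(f, t) = (6 + t)/(2*f) (m(f, t) = (6 + t)/((2*f)) = (6 + t)*(1/(2*f)) = (6 + t)/(2*f))
n(S) = 5*S
-(-50)*n(m(2, o(V))) = -(-50)*5*((1/2)*(6 + 1/(6 - 2))/2) = -(-50)*5*((1/2)*(1/2)*(6 + 1/4)) = -(-50)*5*((1/2)*(1/2)*(25/4)) = -(-50)*5*(25/16) = -(-50)*125/16 = -1*(-3125/8) = 3125/8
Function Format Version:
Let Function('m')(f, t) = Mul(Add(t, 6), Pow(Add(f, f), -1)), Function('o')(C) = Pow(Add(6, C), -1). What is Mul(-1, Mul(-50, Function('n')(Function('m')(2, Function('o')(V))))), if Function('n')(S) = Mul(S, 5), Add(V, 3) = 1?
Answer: Rational(3125, 8) ≈ 390.63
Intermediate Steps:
V = -2 (V = Add(-3, 1) = -2)
Function('m')(f, t) = Mul(Rational(1, 2), Pow(f, -1), Add(6, t)) (Function('m')(f, t) = Mul(Add(6, t), Pow(Mul(2, f), -1)) = Mul(Add(6, t), Mul(Rational(1, 2), Pow(f, -1))) = Mul(Rational(1, 2), Pow(f, -1), Add(6, t)))
Function('n')(S) = Mul(5, S)
Mul(-1, Mul(-50, Function('n')(Function('m')(2, Function('o')(V))))) = Mul(-1, Mul(-50, Mul(5, Mul(Rational(1, 2), Pow(2, -1), Add(6, Pow(Add(6, -2), -1)))))) = Mul(-1, Mul(-50, Mul(5, Mul(Rational(1, 2), Rational(1, 2), Add(6, Pow(4, -1)))))) = Mul(-1, Mul(-50, Mul(5, Mul(Rational(1, 2), Rational(1, 2), Add(6, Rational(1, 4)))))) = Mul(-1, Mul(-50, Mul(5, Mul(Rational(1, 2), Rational(1, 2), Rational(25, 4))))) = Mul(-1, Mul(-50, Mul(5, Rational(25, 16)))) = Mul(-1, Mul(-50, Rational(125, 16))) = Mul(-1, Rational(-3125, 8)) = Rational(3125, 8)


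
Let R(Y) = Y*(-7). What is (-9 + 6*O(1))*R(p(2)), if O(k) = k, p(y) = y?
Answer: 42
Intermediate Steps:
R(Y) = -7*Y
(-9 + 6*O(1))*R(p(2)) = (-9 + 6*1)*(-7*2) = (-9 + 6)*(-14) = -3*(-14) = 42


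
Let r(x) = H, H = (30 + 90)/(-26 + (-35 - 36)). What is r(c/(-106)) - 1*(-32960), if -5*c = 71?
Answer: 3197000/97 ≈ 32959.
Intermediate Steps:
c = -71/5 (c = -⅕*71 = -71/5 ≈ -14.200)
H = -120/97 (H = 120/(-26 - 71) = 120/(-97) = 120*(-1/97) = -120/97 ≈ -1.2371)
r(x) = -120/97
r(c/(-106)) - 1*(-32960) = -120/97 - 1*(-32960) = -120/97 + 32960 = 3197000/97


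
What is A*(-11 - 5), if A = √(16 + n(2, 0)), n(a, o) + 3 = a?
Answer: -16*√15 ≈ -61.968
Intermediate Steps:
n(a, o) = -3 + a
A = √15 (A = √(16 + (-3 + 2)) = √(16 - 1) = √15 ≈ 3.8730)
A*(-11 - 5) = √15*(-11 - 5) = √15*(-16) = -16*√15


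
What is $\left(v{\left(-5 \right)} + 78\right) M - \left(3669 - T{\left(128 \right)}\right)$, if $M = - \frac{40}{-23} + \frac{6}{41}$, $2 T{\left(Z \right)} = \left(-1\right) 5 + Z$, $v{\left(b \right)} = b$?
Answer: $- \frac{6544157}{1886} \approx -3469.9$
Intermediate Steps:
$T{\left(Z \right)} = - \frac{5}{2} + \frac{Z}{2}$ ($T{\left(Z \right)} = \frac{\left(-1\right) 5 + Z}{2} = \frac{-5 + Z}{2} = - \frac{5}{2} + \frac{Z}{2}$)
$M = \frac{1778}{943}$ ($M = \left(-40\right) \left(- \frac{1}{23}\right) + 6 \cdot \frac{1}{41} = \frac{40}{23} + \frac{6}{41} = \frac{1778}{943} \approx 1.8855$)
$\left(v{\left(-5 \right)} + 78\right) M - \left(3669 - T{\left(128 \right)}\right) = \left(-5 + 78\right) \frac{1778}{943} - \left(3669 - \left(- \frac{5}{2} + \frac{1}{2} \cdot 128\right)\right) = 73 \cdot \frac{1778}{943} - \left(3669 - \left(- \frac{5}{2} + 64\right)\right) = \frac{129794}{943} - \left(3669 - \frac{123}{2}\right) = \frac{129794}{943} - \frac{7215}{2} = - \frac{6544157}{1886}$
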